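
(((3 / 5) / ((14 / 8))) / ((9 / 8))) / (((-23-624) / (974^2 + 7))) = -30357856 / 67935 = -446.87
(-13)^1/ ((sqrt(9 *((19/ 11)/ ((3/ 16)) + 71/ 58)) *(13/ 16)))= -16 *sqrt(1529286)/ 11985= -1.65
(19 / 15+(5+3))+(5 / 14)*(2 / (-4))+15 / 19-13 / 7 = 64003 / 7980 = 8.02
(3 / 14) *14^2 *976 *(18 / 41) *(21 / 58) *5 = 38737440 / 1189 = 32579.85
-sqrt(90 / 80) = -3 * sqrt(2) / 4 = -1.06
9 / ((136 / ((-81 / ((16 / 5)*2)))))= -0.84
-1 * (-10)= 10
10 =10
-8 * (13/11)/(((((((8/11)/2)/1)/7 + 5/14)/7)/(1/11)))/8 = -1.84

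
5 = 5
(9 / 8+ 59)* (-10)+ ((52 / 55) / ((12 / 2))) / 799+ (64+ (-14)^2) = -179954671 / 527340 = -341.25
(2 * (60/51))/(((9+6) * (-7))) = -8/357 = -0.02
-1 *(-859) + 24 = 883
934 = 934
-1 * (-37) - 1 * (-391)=428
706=706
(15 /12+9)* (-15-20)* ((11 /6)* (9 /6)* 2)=-15785 /8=-1973.12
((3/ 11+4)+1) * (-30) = -1740/ 11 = -158.18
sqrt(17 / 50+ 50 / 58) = sqrt(101094) / 290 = 1.10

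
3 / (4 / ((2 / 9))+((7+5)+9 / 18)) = 6 / 61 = 0.10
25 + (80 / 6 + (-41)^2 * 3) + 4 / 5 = 5082.13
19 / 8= 2.38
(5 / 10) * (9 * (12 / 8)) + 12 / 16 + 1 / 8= 61 / 8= 7.62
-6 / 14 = -3 / 7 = -0.43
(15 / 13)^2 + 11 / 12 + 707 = 1438355 / 2028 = 709.25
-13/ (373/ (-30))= 390/ 373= 1.05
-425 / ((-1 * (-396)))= -425 / 396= -1.07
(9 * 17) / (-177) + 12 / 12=0.14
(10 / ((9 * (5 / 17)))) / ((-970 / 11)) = -187 / 4365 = -0.04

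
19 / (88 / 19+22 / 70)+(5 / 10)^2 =53829 / 13156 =4.09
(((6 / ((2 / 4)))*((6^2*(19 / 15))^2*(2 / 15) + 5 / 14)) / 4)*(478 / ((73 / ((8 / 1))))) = 2786600424 / 63875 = 43625.84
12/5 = 2.40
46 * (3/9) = 46/3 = 15.33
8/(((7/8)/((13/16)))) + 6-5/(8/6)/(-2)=857/56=15.30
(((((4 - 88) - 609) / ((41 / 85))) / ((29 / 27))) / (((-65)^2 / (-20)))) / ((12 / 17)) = 1802493 / 200941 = 8.97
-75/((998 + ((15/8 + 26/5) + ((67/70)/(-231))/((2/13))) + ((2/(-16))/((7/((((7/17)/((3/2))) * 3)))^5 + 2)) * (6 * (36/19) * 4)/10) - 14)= -14541410961000/192149827253567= -0.08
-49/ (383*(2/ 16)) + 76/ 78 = -734/ 14937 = -0.05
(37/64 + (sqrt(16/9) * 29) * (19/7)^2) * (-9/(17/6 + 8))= -24169527/101920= -237.14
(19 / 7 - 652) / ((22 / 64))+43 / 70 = -1453927 / 770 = -1888.22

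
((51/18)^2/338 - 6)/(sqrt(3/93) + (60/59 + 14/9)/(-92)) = -1205174968479 *sqrt(31)/196772891146 - 2089344928159/393545782292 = -39.41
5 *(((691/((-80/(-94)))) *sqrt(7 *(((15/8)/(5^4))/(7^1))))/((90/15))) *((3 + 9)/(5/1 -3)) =32477 *sqrt(30)/800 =222.35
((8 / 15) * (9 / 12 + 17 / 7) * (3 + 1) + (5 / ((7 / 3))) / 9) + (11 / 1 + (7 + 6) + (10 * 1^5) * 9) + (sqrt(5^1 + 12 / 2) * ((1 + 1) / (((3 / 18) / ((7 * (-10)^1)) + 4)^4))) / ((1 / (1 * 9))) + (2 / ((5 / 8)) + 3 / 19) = 560105280000 * sqrt(11) / 7946992159681 + 248132 / 1995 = 124.61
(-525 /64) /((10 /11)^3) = -27951 /2560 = -10.92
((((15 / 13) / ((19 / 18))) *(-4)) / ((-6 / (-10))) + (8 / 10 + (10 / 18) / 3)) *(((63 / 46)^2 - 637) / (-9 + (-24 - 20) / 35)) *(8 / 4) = -1976968521689 / 2533032918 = -780.47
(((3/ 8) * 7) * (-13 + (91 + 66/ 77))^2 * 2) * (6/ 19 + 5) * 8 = 184650624/ 133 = 1388350.56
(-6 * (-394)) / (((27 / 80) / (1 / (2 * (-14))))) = -15760 / 63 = -250.16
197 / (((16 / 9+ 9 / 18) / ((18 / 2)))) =31914 / 41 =778.39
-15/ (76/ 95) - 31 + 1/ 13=-49.67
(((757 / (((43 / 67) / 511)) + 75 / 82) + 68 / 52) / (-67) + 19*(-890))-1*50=-79714696021 / 3071146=-25956.01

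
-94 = -94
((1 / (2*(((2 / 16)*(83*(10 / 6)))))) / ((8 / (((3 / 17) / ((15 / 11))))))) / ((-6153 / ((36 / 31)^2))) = -7128 / 69527413025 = -0.00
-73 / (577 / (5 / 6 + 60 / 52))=-0.25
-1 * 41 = -41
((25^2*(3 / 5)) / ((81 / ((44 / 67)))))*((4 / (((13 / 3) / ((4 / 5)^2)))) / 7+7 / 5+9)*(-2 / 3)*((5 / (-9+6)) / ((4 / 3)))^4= -3059375 / 58968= -51.88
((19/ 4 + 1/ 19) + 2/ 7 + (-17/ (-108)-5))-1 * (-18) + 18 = 260317/ 7182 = 36.25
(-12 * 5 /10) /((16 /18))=-6.75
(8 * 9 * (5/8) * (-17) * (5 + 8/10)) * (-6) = 26622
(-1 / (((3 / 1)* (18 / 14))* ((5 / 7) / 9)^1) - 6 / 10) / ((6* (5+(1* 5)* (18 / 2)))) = -0.01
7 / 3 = 2.33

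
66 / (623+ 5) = 33 / 314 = 0.11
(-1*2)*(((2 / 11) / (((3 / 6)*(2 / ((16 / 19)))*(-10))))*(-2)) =-64 / 1045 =-0.06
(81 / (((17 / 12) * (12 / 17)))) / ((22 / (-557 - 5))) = -22761 / 11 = -2069.18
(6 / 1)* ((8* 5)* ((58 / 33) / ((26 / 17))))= 39440 / 143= 275.80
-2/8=-1/4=-0.25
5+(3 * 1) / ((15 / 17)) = 42 / 5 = 8.40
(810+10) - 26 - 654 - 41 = 99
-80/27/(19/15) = -400/171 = -2.34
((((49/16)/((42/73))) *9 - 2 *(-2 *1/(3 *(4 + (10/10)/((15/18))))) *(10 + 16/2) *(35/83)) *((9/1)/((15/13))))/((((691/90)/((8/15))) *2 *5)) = 15491763/5735300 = 2.70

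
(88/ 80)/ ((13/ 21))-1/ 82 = 4703/ 2665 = 1.76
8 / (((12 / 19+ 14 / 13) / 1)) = 988 / 211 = 4.68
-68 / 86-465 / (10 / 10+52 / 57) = -1143421 / 4687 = -243.96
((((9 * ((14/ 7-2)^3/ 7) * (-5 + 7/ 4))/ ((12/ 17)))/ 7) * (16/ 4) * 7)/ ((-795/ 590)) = 0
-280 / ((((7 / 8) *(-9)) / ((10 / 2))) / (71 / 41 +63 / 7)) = 704000 / 369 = 1907.86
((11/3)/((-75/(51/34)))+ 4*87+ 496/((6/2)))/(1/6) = 76989/25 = 3079.56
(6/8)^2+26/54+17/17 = 883/432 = 2.04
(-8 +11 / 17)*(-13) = 1625 / 17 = 95.59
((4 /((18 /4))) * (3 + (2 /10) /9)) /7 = 1088 /2835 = 0.38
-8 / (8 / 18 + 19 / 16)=-1152 / 235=-4.90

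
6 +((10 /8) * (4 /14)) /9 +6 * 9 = 7565 /126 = 60.04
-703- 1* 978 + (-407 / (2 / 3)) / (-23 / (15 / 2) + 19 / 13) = -814211 / 626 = -1300.66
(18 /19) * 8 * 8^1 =1152 /19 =60.63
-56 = -56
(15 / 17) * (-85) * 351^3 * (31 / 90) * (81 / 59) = -180974260935 / 118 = -1533680177.42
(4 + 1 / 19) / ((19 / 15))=3.20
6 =6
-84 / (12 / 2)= -14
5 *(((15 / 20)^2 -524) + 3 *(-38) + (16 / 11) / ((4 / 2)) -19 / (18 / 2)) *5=-25297325 / 1584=-15970.53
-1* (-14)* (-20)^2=5600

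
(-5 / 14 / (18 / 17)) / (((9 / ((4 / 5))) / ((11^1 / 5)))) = -187 / 2835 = -0.07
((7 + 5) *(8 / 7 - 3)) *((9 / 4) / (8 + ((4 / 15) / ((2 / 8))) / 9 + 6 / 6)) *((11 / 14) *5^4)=-2700.41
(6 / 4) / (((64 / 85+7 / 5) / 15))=1275 / 122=10.45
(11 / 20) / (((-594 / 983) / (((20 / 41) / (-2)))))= 983 / 4428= 0.22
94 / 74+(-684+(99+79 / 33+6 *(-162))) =-1896623 / 1221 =-1553.34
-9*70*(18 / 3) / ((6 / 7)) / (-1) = 4410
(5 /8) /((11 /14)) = 35 /44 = 0.80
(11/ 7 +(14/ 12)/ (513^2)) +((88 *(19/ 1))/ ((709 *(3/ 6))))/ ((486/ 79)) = 18322919695/ 7836646482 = 2.34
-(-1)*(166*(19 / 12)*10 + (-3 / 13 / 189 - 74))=2091998 / 819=2554.33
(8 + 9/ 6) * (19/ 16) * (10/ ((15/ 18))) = 1083/ 8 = 135.38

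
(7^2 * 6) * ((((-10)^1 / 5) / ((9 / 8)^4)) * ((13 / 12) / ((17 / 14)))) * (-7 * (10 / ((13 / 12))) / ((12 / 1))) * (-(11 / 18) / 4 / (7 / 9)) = -38635520 / 111537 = -346.39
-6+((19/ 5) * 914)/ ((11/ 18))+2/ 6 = 936829/ 165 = 5677.75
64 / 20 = 16 / 5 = 3.20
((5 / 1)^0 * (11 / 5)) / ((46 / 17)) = 187 / 230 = 0.81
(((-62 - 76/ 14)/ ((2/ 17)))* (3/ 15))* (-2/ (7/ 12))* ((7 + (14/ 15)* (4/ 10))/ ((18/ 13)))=16481296/ 7875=2092.86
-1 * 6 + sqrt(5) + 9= sqrt(5) + 3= 5.24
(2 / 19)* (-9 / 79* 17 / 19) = -306 / 28519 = -0.01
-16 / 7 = -2.29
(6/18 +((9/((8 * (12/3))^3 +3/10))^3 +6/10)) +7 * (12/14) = 3659275200404317648/527780076979814805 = 6.93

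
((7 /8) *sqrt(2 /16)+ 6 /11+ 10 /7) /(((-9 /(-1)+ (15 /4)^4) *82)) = 28 *sqrt(2) /2170089+ 19456 /167096853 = 0.00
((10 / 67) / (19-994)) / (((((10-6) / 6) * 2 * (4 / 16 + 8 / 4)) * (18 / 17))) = -17 / 352755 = -0.00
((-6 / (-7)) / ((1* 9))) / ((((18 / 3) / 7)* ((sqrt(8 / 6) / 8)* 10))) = 2* sqrt(3) / 45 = 0.08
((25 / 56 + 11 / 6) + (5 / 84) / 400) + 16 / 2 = 23027 / 2240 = 10.28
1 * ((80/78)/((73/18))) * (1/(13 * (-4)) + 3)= 9300/12337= 0.75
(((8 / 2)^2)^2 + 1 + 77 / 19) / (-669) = -4960 / 12711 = -0.39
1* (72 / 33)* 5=120 / 11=10.91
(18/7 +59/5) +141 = 5438/35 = 155.37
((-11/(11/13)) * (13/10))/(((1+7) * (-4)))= 169/320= 0.53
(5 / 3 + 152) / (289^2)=461 / 250563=0.00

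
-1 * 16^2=-256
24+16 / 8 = 26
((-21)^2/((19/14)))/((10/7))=21609/95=227.46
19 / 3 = 6.33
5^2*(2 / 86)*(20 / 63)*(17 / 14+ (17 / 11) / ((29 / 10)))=216750 / 672133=0.32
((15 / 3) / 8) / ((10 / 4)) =1 / 4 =0.25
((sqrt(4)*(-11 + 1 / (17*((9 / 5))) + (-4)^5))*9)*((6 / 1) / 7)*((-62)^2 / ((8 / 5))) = -4565230500 / 119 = -38363281.51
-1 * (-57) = 57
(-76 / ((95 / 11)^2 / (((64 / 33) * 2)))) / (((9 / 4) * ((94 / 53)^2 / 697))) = -11026740736 / 28330425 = -389.22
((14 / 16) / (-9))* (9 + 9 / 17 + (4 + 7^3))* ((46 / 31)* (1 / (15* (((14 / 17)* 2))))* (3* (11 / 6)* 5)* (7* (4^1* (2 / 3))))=-10734031 / 10044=-1068.70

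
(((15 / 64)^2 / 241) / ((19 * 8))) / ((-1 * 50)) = -9 / 300089344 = -0.00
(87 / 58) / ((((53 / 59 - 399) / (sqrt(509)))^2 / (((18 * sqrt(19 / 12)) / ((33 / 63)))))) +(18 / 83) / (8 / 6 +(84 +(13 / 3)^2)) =162 / 77771 +334875681 * sqrt(57) / 12137095168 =0.21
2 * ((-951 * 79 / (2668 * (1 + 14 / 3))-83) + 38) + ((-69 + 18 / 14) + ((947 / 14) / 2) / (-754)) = -1384309769 / 8254792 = -167.70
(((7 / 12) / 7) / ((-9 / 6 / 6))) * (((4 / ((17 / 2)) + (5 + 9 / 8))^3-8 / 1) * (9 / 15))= -140322125 / 2515456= -55.78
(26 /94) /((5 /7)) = 91 /235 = 0.39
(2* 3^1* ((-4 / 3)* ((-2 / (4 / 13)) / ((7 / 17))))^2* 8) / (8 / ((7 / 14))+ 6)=1562912 / 1617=966.55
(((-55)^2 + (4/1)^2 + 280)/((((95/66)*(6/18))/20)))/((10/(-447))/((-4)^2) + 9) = 9405709632/611401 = 15383.86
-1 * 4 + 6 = 2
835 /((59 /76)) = 63460 /59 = 1075.59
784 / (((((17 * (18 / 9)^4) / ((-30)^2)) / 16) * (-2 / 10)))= -3528000 / 17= -207529.41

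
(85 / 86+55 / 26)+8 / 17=33967 / 9503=3.57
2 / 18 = 1 / 9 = 0.11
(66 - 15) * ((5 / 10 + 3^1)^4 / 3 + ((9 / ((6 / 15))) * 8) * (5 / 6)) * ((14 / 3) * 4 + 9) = 13547011 / 48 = 282229.40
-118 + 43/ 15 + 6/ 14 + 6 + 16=-9734/ 105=-92.70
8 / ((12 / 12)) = 8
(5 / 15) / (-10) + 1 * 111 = 3329 / 30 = 110.97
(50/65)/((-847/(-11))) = 10/1001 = 0.01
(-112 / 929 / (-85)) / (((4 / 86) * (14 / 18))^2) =599076 / 552755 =1.08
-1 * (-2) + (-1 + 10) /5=19 /5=3.80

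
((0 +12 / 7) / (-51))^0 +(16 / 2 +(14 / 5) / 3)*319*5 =42749 / 3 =14249.67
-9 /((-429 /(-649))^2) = -20.60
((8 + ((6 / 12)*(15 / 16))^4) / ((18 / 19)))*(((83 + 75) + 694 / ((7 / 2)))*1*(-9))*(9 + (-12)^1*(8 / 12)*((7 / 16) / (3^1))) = -9397685131043 / 44040192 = -213388.83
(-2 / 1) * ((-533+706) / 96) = -173 / 48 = -3.60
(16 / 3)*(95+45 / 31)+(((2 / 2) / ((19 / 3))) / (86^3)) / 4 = 2312597847319 / 4495643808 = 514.41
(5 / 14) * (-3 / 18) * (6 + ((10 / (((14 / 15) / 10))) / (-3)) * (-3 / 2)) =-3.55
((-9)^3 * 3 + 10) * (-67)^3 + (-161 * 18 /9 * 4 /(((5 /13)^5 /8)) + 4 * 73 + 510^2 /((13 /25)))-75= 26570261385064 /40625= 654037203.32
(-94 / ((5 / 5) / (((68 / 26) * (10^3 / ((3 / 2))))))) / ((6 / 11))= -35156000 / 117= -300478.63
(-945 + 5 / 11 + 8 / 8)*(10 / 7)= -103790 / 77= -1347.92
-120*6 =-720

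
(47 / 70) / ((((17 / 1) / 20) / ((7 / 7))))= 94 / 119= 0.79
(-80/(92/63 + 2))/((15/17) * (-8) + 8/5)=26775/6322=4.24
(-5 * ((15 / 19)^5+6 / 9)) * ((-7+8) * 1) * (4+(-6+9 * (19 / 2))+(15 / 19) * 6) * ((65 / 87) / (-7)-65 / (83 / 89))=30550506827364550 / 1019154920103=29976.31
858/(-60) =-143/10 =-14.30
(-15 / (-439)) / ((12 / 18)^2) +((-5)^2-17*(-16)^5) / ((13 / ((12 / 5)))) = 3290920.14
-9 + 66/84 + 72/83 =-8537/1162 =-7.35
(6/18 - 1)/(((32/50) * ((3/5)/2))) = -125/36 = -3.47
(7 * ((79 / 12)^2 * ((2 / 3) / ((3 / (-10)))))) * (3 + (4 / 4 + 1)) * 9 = -1092175 / 36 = -30338.19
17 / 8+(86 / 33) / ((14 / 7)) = 3.43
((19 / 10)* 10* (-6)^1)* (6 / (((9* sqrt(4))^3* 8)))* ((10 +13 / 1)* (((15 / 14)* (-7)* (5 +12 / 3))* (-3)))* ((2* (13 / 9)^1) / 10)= -19.73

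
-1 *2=-2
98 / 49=2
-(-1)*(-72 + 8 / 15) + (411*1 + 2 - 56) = 4283 / 15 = 285.53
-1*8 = -8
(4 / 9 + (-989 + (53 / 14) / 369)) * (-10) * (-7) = -2837125 / 41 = -69198.17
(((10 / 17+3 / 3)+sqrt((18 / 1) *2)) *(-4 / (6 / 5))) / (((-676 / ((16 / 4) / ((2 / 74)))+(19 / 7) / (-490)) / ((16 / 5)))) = 174628160 / 9866341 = 17.70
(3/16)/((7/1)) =3/112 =0.03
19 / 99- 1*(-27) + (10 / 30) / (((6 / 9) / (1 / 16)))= 86243 / 3168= 27.22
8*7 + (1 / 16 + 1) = 913 / 16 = 57.06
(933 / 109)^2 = 870489 / 11881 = 73.27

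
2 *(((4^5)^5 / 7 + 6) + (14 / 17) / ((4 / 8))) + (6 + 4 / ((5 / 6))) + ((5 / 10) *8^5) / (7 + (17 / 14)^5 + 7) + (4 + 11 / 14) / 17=3425881053310097478872011 / 10649777670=321685687670332.13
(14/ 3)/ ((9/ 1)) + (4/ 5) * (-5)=-3.48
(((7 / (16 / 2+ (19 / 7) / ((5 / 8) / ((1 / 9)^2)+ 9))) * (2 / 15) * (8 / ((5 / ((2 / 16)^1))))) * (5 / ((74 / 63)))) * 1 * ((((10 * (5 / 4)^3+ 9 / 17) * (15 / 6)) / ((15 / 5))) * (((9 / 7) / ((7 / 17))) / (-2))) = -327946563 / 127227904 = -2.58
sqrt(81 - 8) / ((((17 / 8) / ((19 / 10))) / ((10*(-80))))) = -12160*sqrt(73) / 17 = -6111.48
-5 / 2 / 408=-5 / 816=-0.01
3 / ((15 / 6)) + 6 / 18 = 23 / 15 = 1.53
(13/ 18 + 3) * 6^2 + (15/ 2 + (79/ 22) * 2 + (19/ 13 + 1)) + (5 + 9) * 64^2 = 16443611/ 286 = 57495.14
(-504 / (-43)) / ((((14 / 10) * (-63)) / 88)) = -3520 / 301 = -11.69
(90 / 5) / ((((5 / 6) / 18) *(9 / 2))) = 432 / 5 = 86.40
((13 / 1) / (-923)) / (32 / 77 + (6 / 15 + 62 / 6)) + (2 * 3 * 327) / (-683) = -1794580719 / 624444361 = -2.87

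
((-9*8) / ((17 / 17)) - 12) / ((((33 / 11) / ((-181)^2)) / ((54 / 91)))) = -7076376 / 13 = -544336.62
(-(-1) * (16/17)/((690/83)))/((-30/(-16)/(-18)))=-10624/9775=-1.09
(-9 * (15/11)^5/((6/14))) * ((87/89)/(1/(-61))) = 84630065625/14333539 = 5904.34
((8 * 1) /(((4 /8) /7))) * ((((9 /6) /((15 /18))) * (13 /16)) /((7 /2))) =234 /5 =46.80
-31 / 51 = -0.61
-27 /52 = -0.52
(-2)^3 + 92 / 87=-604 / 87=-6.94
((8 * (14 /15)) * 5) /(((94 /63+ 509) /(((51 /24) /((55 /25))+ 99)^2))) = 11375919723 /15565924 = 730.82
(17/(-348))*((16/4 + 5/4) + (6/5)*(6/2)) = -1003/2320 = -0.43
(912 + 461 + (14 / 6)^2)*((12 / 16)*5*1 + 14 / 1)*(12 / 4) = 440413 / 6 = 73402.17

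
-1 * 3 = -3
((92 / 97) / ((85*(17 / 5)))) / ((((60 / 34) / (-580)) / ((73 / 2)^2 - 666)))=-3555110 / 4947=-718.64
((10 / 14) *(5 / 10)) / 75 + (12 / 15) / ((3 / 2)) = 113 / 210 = 0.54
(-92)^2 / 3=8464 / 3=2821.33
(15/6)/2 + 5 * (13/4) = 35/2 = 17.50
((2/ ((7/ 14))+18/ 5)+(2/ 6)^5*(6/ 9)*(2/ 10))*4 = 110816/ 3645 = 30.40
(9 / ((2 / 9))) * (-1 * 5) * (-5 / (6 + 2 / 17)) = 34425 / 208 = 165.50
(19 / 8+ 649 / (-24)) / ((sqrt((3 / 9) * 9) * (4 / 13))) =-481 * sqrt(3) / 18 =-46.28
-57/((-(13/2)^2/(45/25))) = 2052/845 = 2.43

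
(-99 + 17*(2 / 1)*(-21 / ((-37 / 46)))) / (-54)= -9727 / 666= -14.61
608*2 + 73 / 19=23177 / 19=1219.84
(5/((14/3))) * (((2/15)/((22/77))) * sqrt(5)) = sqrt(5)/2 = 1.12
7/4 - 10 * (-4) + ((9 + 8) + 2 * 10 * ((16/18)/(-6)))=6025/108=55.79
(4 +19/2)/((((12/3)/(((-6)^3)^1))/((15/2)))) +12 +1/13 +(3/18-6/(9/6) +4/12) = -70966/13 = -5458.92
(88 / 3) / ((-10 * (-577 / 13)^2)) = -0.00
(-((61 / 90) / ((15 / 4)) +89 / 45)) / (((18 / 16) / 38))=-442928 / 6075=-72.91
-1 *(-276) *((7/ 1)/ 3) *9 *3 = 17388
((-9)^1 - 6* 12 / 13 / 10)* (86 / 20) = -26703 / 650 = -41.08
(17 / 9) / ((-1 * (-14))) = 17 / 126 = 0.13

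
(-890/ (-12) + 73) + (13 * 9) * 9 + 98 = 7789/ 6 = 1298.17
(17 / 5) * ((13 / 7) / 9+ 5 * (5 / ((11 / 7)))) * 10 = 379712 / 693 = 547.92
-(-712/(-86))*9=-3204/43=-74.51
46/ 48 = 23/ 24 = 0.96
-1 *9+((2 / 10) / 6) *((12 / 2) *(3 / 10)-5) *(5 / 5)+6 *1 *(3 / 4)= -691 / 150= -4.61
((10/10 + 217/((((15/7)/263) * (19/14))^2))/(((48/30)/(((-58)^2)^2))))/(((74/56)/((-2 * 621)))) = -787921102131579686256/66785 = -11797875303310319.48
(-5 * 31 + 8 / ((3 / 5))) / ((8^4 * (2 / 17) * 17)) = -425 / 24576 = -0.02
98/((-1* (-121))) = 98/121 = 0.81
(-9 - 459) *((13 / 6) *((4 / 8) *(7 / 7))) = -507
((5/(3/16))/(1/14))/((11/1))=1120/33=33.94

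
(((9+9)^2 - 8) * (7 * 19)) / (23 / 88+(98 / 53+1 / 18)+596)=252023904 / 3586945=70.26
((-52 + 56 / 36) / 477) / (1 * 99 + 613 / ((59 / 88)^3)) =-93242066 / 1880655361101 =-0.00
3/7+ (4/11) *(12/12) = 61/77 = 0.79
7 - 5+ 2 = 4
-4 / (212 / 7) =-7 / 53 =-0.13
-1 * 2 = -2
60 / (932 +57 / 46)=2760 / 42929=0.06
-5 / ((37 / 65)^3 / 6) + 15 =-7478955 / 50653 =-147.65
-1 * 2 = -2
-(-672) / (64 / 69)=1449 / 2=724.50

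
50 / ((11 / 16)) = 800 / 11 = 72.73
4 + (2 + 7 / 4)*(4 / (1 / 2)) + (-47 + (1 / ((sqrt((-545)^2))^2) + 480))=138710676 / 297025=467.00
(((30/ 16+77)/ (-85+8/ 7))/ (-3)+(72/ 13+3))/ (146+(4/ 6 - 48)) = 1621189/ 18070208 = 0.09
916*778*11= 7839128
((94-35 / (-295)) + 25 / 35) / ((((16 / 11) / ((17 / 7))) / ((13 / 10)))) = 47606273 / 231280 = 205.84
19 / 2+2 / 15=289 / 30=9.63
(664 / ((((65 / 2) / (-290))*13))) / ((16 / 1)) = -4814 / 169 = -28.49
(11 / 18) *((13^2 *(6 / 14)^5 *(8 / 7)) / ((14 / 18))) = 1806948 / 823543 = 2.19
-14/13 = -1.08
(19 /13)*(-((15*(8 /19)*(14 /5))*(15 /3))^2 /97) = -2822400 /23959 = -117.80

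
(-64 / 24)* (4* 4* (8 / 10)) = -512 / 15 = -34.13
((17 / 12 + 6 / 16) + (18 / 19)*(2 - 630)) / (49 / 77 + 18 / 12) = -2975269 / 10716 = -277.65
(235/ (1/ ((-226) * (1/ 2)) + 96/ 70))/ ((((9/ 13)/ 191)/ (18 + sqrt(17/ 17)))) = 43847483225/ 48501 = 904053.18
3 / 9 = 1 / 3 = 0.33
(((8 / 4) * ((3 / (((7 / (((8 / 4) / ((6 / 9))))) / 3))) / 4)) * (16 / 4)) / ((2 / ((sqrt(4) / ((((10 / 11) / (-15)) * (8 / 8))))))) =-891 / 7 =-127.29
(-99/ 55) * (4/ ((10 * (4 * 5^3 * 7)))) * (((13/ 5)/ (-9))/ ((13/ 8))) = 4/ 109375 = 0.00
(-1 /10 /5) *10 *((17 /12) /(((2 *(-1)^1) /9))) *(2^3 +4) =153 /10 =15.30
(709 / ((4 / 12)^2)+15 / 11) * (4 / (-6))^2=93608 / 33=2836.61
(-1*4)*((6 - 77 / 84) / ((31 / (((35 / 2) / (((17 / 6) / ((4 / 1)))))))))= -8540 / 527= -16.20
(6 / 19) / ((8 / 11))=33 / 76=0.43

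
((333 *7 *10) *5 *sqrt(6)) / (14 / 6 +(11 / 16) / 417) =28800800 *sqrt(6) / 577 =122265.62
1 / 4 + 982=3929 / 4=982.25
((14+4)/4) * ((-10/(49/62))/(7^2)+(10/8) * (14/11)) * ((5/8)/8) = 3167775/6761216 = 0.47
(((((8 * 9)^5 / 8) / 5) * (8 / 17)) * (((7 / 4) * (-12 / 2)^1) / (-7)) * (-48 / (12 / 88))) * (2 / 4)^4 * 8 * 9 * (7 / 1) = -32181550055424 / 85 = -378606471240.28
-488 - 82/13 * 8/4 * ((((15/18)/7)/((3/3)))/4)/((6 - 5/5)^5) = -166530041/341250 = -488.00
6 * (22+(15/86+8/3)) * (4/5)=25636/215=119.24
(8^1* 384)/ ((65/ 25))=15360/ 13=1181.54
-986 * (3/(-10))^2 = -4437/50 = -88.74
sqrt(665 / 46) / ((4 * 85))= sqrt(30590) / 15640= 0.01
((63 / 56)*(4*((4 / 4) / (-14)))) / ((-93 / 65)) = 195 / 868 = 0.22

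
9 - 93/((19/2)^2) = 2877/361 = 7.97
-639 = -639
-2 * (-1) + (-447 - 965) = -1410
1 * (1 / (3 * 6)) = 1 / 18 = 0.06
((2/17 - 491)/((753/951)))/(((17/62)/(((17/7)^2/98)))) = -82006315/602651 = -136.08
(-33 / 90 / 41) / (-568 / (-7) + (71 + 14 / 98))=-77 / 1311180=-0.00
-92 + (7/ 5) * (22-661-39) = -5206/ 5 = -1041.20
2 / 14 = 1 / 7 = 0.14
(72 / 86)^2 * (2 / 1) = 2592 / 1849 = 1.40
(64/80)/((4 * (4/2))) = 1/10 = 0.10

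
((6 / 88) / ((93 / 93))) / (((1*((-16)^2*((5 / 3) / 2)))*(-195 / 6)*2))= -9 / 1830400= -0.00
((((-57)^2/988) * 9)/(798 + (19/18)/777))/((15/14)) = 1321677/38181845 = 0.03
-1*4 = -4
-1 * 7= -7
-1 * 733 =-733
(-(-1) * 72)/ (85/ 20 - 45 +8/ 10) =-1440/ 799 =-1.80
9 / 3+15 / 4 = 27 / 4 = 6.75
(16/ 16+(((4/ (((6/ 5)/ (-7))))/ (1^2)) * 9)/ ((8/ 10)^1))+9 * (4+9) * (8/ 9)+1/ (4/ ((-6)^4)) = 333/ 2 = 166.50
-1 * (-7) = 7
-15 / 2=-7.50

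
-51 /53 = -0.96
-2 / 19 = -0.11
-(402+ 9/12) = -1611/4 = -402.75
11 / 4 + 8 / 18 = 115 / 36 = 3.19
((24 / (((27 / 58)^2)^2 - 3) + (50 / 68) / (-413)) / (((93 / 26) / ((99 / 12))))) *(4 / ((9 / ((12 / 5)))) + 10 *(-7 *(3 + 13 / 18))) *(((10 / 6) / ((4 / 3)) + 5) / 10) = 163324005617904307 / 53711788413024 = 3040.75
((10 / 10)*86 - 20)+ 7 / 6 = 403 / 6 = 67.17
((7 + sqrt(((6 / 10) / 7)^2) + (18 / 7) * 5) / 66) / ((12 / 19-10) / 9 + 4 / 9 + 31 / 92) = -610052 / 523985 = -1.16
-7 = -7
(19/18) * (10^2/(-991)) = -950/8919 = -0.11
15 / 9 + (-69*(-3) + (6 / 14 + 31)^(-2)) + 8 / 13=395042711 / 1887600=209.28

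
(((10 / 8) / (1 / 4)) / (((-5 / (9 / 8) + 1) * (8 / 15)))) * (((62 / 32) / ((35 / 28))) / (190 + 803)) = -45 / 10592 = -0.00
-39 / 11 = -3.55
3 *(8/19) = 24/19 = 1.26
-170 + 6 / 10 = -847 / 5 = -169.40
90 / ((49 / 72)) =6480 / 49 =132.24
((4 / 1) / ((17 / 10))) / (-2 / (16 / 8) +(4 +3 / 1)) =20 / 51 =0.39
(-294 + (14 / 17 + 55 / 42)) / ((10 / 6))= -208393 / 1190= -175.12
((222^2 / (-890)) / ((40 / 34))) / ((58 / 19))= -3979683 / 258100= -15.42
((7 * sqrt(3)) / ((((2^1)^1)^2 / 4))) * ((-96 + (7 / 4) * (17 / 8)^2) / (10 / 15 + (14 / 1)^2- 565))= 2.90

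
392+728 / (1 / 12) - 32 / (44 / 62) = 99912 / 11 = 9082.91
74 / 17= 4.35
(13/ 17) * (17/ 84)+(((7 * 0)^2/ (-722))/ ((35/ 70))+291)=24457/ 84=291.15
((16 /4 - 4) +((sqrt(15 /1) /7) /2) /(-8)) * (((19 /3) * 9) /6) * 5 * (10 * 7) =-114.98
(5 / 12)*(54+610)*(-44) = -36520 / 3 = -12173.33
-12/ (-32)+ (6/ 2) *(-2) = -45/ 8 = -5.62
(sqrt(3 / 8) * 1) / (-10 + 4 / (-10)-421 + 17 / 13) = -65 * sqrt(6) / 111824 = -0.00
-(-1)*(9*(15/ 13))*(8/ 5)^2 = 1728/ 65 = 26.58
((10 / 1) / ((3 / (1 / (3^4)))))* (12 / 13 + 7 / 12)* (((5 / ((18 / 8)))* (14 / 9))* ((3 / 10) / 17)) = 16450 / 4349943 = 0.00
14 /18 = 7 /9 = 0.78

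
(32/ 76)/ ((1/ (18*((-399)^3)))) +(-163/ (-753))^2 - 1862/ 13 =-3548632388716769/ 7371117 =-481423967.18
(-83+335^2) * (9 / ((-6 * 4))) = -168213 / 4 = -42053.25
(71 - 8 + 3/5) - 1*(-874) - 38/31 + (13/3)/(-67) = 29170723/31155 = 936.31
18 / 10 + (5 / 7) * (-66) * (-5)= 8313 / 35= 237.51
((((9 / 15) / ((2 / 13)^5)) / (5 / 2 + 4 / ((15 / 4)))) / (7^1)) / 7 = 3341637 / 83888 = 39.83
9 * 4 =36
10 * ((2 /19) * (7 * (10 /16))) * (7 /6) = 1225 /228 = 5.37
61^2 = 3721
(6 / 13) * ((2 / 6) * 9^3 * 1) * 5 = 7290 / 13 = 560.77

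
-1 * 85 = -85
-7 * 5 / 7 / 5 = -1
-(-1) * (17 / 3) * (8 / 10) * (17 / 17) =68 / 15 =4.53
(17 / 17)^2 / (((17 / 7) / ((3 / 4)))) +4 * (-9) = -2427 / 68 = -35.69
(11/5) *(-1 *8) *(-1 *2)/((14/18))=1584/35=45.26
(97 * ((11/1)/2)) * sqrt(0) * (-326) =0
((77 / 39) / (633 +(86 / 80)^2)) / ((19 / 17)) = 0.00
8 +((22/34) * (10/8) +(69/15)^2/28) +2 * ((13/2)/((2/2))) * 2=211609/5950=35.56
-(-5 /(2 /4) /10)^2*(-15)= 15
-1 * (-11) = 11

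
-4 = -4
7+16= 23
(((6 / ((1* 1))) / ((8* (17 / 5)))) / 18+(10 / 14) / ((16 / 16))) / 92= 2075 / 262752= 0.01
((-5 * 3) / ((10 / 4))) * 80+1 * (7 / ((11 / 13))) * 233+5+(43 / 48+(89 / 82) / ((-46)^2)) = 16644513187 / 11451792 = 1453.44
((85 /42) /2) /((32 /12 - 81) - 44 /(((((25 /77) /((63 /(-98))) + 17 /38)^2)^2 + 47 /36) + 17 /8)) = -58406334162123595 /5261636337268410316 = -0.01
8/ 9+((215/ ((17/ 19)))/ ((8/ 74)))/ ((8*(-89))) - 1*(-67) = 64.77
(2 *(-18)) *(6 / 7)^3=-7776 / 343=-22.67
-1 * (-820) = 820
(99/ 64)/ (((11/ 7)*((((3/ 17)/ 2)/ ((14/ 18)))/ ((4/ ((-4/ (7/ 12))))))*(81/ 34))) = -99127/ 46656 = -2.12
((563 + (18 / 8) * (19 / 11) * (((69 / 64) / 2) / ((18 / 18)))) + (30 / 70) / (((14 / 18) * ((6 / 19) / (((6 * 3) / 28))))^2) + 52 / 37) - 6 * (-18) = 2372591953605 / 3502309888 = 677.44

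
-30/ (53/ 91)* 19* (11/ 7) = -81510/ 53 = -1537.92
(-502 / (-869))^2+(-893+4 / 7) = -4715726739 / 5286127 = -892.09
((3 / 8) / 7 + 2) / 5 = 23 / 56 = 0.41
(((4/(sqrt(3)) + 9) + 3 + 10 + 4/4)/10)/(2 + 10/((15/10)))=sqrt(3)/65 + 69/260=0.29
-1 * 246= -246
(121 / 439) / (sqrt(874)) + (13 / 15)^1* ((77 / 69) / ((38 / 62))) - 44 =-834229 / 19665 + 121* sqrt(874) / 383686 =-42.41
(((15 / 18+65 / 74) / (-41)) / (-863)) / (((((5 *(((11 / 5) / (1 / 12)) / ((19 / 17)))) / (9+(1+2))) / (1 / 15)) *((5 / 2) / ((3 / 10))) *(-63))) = -722 / 1156750766325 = -0.00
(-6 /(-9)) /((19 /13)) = 26 /57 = 0.46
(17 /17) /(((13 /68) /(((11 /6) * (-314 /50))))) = -58718 /975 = -60.22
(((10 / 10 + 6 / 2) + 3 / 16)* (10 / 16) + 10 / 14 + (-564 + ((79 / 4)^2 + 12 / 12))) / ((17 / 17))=-169.61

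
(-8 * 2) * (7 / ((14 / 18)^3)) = -11664 / 49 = -238.04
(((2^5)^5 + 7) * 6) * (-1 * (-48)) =9663678432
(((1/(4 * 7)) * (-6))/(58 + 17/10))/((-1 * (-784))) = -5/1092112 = -0.00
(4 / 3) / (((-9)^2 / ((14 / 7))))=8 / 243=0.03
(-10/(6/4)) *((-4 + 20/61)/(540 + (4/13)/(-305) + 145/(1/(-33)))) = -291200/50494287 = -0.01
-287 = -287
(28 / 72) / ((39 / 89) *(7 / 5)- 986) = -3115 / 7892946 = -0.00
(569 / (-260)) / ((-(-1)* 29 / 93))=-52917 / 7540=-7.02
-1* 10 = -10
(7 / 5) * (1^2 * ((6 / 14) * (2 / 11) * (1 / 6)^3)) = 1 / 1980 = 0.00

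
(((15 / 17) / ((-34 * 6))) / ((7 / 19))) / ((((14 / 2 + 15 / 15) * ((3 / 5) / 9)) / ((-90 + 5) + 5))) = 7125 / 4046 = 1.76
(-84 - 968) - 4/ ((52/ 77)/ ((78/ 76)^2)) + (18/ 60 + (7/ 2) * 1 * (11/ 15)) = -22859363/ 21660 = -1055.37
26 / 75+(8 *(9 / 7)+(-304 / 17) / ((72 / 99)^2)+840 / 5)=5170201 / 35700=144.82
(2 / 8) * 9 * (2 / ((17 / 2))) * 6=54 / 17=3.18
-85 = -85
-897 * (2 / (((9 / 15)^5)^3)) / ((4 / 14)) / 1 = -63873291015625 / 4782969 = -13354318.42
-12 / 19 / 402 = -0.00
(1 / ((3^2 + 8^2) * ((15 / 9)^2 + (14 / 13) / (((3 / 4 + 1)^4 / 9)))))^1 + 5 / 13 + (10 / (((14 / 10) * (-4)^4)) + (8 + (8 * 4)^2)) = 134267208056759 / 130051445888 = 1032.42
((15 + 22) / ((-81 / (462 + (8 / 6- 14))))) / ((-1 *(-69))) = -49876 / 16767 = -2.97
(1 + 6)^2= 49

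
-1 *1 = -1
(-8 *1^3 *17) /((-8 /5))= 85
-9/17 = -0.53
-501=-501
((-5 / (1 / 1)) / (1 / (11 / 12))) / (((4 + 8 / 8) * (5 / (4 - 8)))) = 11 / 15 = 0.73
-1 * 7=-7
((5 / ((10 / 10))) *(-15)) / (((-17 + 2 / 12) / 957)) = 430650 / 101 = 4263.86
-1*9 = -9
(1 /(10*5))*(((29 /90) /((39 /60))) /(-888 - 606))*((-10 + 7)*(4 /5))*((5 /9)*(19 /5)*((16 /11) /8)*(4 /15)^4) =564224 /18251369296875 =0.00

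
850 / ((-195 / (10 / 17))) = -100 / 39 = -2.56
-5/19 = -0.26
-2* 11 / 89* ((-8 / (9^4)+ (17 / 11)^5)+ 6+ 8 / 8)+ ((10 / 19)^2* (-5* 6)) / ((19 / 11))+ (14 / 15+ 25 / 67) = -145643750148255059 / 19644292629167085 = -7.41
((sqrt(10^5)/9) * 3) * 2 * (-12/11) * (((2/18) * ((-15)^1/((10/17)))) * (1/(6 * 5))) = 21.72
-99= -99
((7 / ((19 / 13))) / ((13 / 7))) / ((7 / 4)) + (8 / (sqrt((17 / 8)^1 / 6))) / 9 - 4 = -48 / 19 + 32 * sqrt(51) / 153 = -1.03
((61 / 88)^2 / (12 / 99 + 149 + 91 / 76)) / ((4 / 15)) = 3181455 / 265407296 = 0.01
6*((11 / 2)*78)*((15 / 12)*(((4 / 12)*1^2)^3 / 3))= 715 / 18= 39.72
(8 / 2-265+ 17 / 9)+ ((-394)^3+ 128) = -61163115.11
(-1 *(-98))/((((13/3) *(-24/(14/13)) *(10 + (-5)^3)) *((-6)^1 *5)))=-343/1166100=-0.00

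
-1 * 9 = -9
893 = 893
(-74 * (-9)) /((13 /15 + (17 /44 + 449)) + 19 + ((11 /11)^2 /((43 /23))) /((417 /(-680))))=1.42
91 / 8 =11.38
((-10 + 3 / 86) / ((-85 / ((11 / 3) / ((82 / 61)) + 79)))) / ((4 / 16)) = 3445997 / 89913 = 38.33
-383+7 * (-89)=-1006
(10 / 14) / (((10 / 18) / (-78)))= -702 / 7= -100.29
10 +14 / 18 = 97 / 9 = 10.78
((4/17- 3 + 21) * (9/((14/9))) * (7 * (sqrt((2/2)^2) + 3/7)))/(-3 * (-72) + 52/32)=1004400/207179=4.85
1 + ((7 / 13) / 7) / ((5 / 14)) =79 / 65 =1.22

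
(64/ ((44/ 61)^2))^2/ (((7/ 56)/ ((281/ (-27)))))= -498007209088/ 395307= -1259798.61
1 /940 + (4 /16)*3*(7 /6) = 1647 /1880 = 0.88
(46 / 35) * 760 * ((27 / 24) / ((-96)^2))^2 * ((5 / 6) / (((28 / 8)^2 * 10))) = 437 / 4315938816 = 0.00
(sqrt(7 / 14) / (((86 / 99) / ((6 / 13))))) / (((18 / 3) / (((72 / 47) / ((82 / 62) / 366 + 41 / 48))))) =17972064 * sqrt(2) / 227287723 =0.11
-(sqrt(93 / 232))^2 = -0.40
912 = 912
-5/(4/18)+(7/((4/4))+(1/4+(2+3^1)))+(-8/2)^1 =-14.25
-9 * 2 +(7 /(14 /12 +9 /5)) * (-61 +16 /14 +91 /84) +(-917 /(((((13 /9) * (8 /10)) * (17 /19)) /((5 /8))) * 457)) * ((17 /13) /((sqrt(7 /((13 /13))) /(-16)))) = -27889 /178 +560025 * sqrt(7) /154466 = -147.09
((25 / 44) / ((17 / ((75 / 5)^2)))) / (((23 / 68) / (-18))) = -400.20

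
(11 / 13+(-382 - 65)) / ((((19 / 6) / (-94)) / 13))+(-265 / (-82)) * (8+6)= 134154445 / 779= 172213.66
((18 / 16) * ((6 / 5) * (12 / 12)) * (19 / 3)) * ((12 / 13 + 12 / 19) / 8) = 108 / 65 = 1.66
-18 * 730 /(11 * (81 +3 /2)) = -1752 /121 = -14.48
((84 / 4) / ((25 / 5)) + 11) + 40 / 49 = 3924 / 245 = 16.02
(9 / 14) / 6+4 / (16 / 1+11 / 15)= 2433 / 7028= 0.35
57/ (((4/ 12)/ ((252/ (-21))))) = -2052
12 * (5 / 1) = 60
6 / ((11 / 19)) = 114 / 11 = 10.36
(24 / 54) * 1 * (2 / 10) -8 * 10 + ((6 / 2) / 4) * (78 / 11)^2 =-229781 / 5445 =-42.20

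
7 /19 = 0.37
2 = 2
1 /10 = 0.10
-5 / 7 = -0.71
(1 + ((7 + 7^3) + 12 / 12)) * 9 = 3168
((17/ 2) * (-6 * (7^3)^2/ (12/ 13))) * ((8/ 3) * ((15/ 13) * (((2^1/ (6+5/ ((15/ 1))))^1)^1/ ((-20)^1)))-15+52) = -18254301191/ 76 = -240188173.57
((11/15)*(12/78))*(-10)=-44/39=-1.13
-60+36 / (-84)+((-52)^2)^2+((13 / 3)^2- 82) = 460624018 / 63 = 7311492.35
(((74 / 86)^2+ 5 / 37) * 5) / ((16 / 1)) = 0.27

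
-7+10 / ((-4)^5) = -3589 / 512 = -7.01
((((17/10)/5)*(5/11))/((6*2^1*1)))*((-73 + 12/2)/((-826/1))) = 1139/1090320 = 0.00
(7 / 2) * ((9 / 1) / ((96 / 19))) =399 / 64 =6.23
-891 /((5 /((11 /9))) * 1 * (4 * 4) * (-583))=0.02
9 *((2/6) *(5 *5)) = 75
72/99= 8/11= 0.73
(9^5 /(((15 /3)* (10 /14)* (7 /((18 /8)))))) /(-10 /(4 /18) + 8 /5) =-531441 /4340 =-122.45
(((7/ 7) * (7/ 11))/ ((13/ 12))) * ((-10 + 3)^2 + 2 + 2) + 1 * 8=5596/ 143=39.13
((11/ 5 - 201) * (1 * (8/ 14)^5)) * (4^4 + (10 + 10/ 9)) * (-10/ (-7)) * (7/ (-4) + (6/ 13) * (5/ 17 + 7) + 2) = -558772989952/ 33429123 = -16715.16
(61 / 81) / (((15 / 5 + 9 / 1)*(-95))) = -61 / 92340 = -0.00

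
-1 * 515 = -515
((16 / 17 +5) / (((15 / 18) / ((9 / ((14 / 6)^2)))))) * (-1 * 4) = -196344 / 4165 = -47.14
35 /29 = 1.21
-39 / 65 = -3 / 5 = -0.60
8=8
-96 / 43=-2.23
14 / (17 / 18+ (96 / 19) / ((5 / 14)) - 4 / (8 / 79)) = -11970 / 20869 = -0.57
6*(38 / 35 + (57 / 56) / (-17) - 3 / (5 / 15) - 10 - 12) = -428031 / 2380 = -179.84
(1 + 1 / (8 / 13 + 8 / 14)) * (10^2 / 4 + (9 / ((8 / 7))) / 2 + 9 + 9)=149449 / 1728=86.49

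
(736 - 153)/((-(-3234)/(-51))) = -901/98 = -9.19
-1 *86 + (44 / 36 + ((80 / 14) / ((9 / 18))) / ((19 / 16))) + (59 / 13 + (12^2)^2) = 321574052 / 15561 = 20665.38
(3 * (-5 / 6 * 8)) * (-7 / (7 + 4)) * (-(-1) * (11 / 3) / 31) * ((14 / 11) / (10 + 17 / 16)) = 31360 / 181071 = 0.17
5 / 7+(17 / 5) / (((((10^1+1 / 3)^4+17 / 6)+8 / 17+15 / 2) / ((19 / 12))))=224644457 / 314294680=0.71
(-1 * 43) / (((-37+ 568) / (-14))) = 1.13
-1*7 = -7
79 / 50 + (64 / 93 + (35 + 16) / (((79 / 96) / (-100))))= -2275806787 / 367350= -6195.20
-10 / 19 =-0.53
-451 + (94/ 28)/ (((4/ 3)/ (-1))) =-25397/ 56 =-453.52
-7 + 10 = 3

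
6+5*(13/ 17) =167/ 17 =9.82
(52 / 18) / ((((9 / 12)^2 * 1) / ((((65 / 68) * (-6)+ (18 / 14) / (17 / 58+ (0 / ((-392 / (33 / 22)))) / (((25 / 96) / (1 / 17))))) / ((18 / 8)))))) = -89024 / 28917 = -3.08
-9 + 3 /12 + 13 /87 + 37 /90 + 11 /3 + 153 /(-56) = -530191 /73080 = -7.25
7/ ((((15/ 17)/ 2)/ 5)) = 238/ 3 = 79.33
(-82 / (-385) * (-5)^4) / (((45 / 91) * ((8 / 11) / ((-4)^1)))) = -1480.56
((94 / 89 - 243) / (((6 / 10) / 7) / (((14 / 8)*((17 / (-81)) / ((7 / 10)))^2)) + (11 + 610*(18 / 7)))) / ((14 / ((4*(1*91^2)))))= -6441621174625 / 17780949817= -362.28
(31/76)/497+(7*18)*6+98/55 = 1574263121/2077460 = 757.78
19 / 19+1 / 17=18 / 17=1.06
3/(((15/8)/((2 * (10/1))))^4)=1048576/27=38836.15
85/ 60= 17/ 12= 1.42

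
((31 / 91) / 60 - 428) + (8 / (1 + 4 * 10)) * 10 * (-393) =-267473209 / 223860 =-1194.82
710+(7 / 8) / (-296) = 1681273 / 2368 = 710.00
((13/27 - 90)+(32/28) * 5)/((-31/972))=570204/217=2627.67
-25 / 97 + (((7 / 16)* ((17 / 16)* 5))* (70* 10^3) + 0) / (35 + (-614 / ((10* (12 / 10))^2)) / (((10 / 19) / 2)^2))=-56815594475 / 9278438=-6123.40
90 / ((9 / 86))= 860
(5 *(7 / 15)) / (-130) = -7 / 390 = -0.02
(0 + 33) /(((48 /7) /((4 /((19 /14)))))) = 539 /38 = 14.18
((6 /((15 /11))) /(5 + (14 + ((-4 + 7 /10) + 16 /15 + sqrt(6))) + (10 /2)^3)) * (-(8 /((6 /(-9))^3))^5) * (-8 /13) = -64443351953376 /235073917 + 454573373760 * sqrt(6) /235073917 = -269404.11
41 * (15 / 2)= 615 / 2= 307.50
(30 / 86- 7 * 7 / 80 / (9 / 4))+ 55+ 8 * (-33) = -1617067 / 7740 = -208.92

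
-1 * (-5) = 5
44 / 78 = 22 / 39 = 0.56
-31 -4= -35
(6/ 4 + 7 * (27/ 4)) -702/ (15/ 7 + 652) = 47.68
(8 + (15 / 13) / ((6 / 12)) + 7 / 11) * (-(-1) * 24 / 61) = 4.31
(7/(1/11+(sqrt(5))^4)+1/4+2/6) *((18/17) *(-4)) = -84/23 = -3.65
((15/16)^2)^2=50625/65536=0.77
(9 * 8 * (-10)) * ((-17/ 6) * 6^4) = 2643840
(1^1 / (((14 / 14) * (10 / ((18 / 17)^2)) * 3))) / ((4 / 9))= 243 / 2890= 0.08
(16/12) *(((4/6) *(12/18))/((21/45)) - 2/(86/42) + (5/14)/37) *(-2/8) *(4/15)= 1966/1503495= 0.00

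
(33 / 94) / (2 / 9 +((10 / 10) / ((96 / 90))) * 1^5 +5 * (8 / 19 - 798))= -45144 / 512662229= -0.00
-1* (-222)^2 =-49284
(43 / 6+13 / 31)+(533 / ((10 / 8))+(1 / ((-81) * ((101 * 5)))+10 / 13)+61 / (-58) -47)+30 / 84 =2590517285093 / 6692794290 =387.06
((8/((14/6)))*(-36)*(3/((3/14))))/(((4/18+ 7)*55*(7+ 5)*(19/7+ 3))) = -1134/17875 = -0.06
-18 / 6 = -3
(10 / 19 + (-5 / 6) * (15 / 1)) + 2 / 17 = -7659 / 646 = -11.86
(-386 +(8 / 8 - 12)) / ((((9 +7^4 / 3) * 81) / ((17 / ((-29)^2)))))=-6749 / 55132596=-0.00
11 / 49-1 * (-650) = 31861 / 49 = 650.22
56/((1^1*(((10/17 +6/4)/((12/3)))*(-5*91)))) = -0.24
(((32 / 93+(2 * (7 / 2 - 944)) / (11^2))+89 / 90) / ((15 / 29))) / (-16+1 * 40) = -12649249 / 11048400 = -1.14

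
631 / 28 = 22.54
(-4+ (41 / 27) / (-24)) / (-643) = 2633 / 416664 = 0.01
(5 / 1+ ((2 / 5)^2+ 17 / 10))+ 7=693 / 50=13.86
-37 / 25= -1.48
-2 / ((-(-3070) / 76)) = -76 / 1535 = -0.05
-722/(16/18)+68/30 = -48599/60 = -809.98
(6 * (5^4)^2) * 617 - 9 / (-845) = 1221949218759 / 845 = 1446093750.01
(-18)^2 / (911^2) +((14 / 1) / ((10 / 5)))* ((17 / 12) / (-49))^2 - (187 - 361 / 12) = -6431987106011 / 40991458032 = -156.91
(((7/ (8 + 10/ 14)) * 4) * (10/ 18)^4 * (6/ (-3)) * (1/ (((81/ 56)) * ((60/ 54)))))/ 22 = -686000/ 39621879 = -0.02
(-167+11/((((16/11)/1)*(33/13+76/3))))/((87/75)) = -72493625/504368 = -143.73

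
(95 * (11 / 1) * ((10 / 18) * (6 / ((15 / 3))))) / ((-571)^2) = 2090 / 978123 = 0.00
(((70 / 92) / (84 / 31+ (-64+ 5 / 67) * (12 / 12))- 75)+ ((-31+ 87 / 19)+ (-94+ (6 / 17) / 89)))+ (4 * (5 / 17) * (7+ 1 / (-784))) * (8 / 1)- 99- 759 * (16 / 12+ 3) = -5795849955856543 / 1647690821602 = -3517.56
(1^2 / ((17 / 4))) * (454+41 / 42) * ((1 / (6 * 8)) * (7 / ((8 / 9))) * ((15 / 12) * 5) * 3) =329.31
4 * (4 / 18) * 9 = 8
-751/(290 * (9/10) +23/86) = -2.87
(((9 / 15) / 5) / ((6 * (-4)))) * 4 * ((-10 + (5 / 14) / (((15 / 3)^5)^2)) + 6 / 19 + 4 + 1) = 2433593731 / 25976562500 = 0.09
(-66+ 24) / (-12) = 7 / 2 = 3.50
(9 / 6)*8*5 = 60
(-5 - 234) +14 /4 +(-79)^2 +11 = 12033 /2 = 6016.50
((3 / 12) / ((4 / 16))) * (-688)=-688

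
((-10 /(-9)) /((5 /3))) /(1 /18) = 12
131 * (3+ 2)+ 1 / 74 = 655.01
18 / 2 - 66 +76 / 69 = -3857 / 69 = -55.90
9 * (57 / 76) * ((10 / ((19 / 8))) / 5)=108 / 19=5.68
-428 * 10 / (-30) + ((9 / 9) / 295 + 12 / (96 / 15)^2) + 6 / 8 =32559623 / 226560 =143.71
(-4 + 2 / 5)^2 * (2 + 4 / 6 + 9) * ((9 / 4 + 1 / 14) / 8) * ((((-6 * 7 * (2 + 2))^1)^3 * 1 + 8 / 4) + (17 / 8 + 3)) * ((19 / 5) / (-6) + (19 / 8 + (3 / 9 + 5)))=-3767998589667 / 2560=-1471874449.09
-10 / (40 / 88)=-22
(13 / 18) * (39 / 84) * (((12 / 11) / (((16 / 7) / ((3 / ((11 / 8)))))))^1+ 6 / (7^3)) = 309439 / 871563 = 0.36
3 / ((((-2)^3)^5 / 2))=-3 / 16384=-0.00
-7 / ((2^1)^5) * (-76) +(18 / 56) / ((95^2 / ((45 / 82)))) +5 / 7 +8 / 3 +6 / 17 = 537878107 / 26419785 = 20.36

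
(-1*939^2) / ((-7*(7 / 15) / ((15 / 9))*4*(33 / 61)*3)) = 149402725 / 2156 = 69296.25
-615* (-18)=11070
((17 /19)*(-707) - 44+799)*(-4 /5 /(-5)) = 9304 /475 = 19.59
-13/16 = -0.81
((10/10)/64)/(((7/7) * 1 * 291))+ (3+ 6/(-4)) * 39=1089505/18624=58.50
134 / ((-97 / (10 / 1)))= -1340 / 97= -13.81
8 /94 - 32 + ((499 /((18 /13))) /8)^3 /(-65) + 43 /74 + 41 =-36265432802369 /25963130880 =-1396.81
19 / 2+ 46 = 111 / 2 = 55.50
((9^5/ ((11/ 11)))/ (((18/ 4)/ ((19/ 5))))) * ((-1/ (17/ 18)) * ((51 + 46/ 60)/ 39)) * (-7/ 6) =451722663/ 5525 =81759.76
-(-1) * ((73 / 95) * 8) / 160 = 73 / 1900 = 0.04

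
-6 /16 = -3 /8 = -0.38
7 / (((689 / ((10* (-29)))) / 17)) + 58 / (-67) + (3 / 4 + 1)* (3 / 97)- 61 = -2004243677 / 17911244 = -111.90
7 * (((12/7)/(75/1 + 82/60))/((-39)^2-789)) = 30/139751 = 0.00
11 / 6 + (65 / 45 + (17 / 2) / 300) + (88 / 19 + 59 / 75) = 298373 / 34200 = 8.72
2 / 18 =1 / 9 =0.11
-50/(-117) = 50/117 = 0.43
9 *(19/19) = 9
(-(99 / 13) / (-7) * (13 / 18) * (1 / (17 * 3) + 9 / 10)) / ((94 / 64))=5896 / 11985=0.49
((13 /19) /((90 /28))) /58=91 /24795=0.00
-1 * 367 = -367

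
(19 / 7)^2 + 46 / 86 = 16650 / 2107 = 7.90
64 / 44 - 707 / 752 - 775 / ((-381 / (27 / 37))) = 77691445 / 38870128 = 2.00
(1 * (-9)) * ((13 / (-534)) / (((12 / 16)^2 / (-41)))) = -4264 / 267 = -15.97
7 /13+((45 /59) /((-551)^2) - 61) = -14079192189 /232861967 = -60.46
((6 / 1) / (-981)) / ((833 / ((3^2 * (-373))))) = 2238 / 90797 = 0.02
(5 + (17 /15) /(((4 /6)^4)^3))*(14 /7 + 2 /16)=52936283 /163840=323.10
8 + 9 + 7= 24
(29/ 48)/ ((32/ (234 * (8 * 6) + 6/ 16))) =868637/ 4096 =212.07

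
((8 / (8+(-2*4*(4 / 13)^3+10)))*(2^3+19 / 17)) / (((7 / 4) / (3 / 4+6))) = 36777780 / 2322523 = 15.84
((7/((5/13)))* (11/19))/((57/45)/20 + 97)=60060/553261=0.11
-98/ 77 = -14/ 11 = -1.27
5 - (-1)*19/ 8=59/ 8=7.38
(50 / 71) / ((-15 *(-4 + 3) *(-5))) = -2 / 213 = -0.01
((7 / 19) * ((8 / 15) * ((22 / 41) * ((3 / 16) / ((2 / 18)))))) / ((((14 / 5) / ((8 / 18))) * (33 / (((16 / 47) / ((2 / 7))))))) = 0.00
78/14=39/7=5.57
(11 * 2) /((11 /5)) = 10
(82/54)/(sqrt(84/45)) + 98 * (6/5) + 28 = 41 * sqrt(105)/378 + 728/5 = 146.71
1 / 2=0.50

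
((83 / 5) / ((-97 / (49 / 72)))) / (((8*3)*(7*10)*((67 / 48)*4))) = -0.00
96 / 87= 32 / 29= 1.10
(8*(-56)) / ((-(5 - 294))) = -1.55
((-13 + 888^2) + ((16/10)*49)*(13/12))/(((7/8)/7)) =94633912/15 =6308927.47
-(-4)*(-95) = -380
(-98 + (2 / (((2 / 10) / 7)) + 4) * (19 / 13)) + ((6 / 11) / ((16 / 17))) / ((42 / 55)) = 15889 / 1456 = 10.91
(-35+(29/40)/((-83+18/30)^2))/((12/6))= -47528175/2715904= -17.50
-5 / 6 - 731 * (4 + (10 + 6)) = -87725 / 6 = -14620.83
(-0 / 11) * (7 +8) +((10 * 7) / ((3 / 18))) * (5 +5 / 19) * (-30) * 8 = -10080000 / 19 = -530526.32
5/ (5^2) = 1/ 5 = 0.20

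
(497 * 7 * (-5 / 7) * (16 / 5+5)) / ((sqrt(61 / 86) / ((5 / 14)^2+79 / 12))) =-5743403 * sqrt(5246) / 2562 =-162369.45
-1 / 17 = -0.06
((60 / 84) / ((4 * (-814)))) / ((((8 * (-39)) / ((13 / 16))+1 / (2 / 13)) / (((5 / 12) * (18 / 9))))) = 5 / 10324776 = 0.00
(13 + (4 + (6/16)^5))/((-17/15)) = -8359485/557056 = -15.01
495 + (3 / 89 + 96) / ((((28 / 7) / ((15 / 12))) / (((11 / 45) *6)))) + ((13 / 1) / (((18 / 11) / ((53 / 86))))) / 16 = 1188854315 / 2204352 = 539.32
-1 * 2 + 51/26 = -1/26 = -0.04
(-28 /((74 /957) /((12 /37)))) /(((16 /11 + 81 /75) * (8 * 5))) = -1105335 /954193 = -1.16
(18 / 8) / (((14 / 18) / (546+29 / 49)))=2169423 / 1372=1581.21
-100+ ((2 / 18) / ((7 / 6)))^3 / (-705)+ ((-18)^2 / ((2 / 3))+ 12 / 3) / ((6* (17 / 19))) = -968469211 / 110993085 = -8.73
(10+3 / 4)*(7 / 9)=301 / 36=8.36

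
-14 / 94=-7 / 47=-0.15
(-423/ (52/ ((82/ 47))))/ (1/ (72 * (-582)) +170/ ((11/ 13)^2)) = -935485848/ 15650723387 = -0.06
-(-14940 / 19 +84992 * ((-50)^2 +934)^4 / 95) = -11818958625332239412 / 95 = -124410090792970941.18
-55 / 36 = -1.53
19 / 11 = 1.73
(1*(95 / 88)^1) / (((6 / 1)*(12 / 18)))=95 / 352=0.27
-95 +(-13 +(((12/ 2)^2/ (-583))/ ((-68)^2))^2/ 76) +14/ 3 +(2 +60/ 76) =-10412216205282253/ 103558946728512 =-100.54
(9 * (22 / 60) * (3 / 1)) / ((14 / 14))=99 / 10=9.90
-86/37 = -2.32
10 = 10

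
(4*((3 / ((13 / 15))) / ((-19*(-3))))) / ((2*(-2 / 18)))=-270 / 247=-1.09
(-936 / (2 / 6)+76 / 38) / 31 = -2806 / 31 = -90.52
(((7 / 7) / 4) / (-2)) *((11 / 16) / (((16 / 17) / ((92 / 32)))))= -4301 / 16384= -0.26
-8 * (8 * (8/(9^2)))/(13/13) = -512/81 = -6.32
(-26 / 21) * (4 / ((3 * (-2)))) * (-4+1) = -52 / 21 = -2.48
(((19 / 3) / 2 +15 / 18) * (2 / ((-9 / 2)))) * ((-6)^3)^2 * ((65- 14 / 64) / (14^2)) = -27414.37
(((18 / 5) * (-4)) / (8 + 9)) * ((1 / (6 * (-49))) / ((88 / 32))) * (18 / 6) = 144 / 45815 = 0.00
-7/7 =-1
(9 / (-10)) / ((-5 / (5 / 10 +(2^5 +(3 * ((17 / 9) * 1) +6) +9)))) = 957 / 100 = 9.57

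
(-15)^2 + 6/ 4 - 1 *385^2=-295997/ 2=-147998.50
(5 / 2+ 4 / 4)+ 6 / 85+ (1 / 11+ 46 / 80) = 31689 / 7480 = 4.24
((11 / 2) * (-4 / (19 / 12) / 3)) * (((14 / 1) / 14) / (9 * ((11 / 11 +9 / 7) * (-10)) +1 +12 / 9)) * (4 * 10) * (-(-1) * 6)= 5.47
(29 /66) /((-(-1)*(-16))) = -29 /1056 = -0.03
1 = 1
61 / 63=0.97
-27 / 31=-0.87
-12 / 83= -0.14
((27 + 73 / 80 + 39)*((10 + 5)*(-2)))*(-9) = 144531 / 8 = 18066.38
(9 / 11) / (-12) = -3 / 44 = -0.07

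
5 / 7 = 0.71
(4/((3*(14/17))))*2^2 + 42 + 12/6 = 1060/21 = 50.48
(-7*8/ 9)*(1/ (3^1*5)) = -56/ 135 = -0.41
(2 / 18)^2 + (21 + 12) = 2674 / 81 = 33.01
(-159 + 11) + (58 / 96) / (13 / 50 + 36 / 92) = -2643773 / 17976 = -147.07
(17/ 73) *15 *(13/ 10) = 663/ 146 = 4.54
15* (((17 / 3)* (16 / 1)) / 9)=1360 / 9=151.11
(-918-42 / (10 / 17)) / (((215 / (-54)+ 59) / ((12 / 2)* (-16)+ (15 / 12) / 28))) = 1435466043 / 831880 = 1725.57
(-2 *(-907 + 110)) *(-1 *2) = -3188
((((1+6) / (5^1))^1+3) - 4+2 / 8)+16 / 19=1.49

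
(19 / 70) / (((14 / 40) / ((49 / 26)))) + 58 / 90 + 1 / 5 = 1349 / 585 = 2.31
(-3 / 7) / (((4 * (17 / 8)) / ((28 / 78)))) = -4 / 221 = -0.02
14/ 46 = 7/ 23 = 0.30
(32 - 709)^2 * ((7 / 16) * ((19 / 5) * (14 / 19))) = 22458121 / 40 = 561453.02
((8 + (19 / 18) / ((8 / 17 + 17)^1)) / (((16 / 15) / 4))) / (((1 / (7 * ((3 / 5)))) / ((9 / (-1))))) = -301637 / 264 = -1142.56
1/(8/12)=3/2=1.50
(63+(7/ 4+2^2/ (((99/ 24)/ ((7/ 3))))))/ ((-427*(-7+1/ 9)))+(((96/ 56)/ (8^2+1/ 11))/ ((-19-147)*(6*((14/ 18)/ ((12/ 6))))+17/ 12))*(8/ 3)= 2604137871/ 115245028360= 0.02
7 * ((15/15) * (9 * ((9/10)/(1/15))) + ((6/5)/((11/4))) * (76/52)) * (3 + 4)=5984.75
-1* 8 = -8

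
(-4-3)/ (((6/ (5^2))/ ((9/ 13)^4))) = -382725/ 57122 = -6.70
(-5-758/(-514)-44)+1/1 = -11957/257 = -46.53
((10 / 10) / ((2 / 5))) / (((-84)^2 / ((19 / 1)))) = 95 / 14112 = 0.01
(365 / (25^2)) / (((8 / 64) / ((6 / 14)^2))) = 5256 / 6125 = 0.86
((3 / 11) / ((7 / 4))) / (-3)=-0.05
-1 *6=-6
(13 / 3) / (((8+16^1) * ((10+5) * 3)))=13 / 3240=0.00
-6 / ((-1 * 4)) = 3 / 2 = 1.50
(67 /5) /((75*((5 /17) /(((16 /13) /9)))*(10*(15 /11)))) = 100232 /16453125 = 0.01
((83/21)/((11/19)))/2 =1577/462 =3.41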